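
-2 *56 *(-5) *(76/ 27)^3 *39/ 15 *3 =639149056/ 6561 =97416.41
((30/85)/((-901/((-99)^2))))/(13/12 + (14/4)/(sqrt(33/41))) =100911096/340787933 - 9879408*sqrt(1353)/340787933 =-0.77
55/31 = 1.77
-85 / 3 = -28.33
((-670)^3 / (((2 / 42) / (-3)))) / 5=3789613800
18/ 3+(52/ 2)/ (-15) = 64/ 15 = 4.27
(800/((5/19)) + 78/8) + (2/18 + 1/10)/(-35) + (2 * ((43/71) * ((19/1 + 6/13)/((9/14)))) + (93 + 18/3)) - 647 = 4920206467/1938300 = 2538.41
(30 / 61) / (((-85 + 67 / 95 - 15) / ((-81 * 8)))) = 1846800 / 575413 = 3.21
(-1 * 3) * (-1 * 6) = 18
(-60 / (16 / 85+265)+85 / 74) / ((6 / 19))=29233115 / 10008204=2.92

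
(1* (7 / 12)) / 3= 7 / 36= 0.19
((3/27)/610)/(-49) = -0.00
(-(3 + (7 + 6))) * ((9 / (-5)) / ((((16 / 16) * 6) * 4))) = 6 / 5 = 1.20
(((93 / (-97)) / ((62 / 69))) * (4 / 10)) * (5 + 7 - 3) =-3.84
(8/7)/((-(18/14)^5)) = -19208/59049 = -0.33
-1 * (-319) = 319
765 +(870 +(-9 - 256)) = 1370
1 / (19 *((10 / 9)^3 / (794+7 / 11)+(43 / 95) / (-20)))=-637218900 / 253104127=-2.52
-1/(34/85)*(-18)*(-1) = -45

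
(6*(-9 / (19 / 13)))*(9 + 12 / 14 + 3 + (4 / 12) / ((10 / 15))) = -65637 / 133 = -493.51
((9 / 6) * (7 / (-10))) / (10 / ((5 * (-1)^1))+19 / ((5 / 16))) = -1 / 56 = -0.02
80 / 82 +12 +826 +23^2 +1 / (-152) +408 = 11067839 / 6232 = 1775.97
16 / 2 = 8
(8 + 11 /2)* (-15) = -405 /2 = -202.50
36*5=180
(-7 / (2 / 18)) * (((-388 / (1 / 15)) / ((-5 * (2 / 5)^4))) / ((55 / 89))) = -203954625 / 44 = -4635332.39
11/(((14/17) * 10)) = 187/140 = 1.34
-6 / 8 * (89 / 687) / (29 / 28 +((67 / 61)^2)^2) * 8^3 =-4416490978816 / 221159217933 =-19.97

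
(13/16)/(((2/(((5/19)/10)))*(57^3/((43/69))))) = 559/15538433472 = 0.00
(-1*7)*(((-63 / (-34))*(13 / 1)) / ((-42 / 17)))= 273 / 4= 68.25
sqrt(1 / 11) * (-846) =-255.08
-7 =-7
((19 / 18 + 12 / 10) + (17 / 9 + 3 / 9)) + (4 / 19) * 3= 8737 / 1710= 5.11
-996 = -996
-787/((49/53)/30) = -1251330/49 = -25537.35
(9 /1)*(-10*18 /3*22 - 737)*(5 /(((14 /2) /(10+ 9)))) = -1758735 /7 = -251247.86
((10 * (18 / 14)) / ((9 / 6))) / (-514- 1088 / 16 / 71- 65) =-4260 / 288239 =-0.01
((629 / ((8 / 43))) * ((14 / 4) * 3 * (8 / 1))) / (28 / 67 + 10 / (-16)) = -1371356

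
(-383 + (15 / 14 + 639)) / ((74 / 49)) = 25193 / 148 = 170.22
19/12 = 1.58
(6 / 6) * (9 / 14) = 9 / 14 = 0.64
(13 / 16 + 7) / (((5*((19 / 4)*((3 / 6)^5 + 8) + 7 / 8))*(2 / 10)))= 0.20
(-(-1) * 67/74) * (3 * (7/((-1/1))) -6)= -1809/74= -24.45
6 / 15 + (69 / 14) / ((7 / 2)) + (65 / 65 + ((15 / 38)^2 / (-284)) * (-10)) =141348649 / 50236760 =2.81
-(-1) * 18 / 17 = 1.06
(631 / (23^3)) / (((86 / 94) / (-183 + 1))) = -5397574 / 523181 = -10.32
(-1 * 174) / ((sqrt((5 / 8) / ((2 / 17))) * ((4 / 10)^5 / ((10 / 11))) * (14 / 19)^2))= -12344.07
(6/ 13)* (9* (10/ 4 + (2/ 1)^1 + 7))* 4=2484/ 13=191.08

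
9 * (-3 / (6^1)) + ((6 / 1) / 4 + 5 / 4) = -7 / 4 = -1.75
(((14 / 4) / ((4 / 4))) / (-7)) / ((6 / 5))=-5 / 12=-0.42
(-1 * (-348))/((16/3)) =261/4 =65.25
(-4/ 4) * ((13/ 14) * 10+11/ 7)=-76/ 7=-10.86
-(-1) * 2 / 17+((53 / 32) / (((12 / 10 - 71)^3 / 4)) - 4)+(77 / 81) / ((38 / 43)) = -24971565388631 / 8897209339896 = -2.81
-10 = -10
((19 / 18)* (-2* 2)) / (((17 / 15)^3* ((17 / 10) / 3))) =-427500 / 83521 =-5.12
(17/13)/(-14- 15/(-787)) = -13379/143039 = -0.09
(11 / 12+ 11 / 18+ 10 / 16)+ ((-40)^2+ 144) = 125723 / 72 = 1746.15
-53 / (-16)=53 / 16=3.31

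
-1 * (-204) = 204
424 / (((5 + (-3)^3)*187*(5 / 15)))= -636 / 2057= -0.31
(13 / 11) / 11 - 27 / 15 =-1.69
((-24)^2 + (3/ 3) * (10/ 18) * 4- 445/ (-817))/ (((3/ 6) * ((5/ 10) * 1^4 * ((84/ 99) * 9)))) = 46812403/ 154413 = 303.16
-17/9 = -1.89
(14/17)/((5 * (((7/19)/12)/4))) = 1824/85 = 21.46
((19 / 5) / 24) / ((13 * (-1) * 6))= -19 / 9360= -0.00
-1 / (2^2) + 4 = 15 / 4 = 3.75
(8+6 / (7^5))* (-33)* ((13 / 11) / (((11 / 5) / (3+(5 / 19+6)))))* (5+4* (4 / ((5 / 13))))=-19549699104 / 319333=-61220.42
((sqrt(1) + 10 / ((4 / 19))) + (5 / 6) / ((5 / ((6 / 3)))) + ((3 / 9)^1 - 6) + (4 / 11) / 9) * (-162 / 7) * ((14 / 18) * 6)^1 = -51330 / 11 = -4666.36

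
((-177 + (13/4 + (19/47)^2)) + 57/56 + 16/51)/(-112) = 1086740227/706597248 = 1.54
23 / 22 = 1.05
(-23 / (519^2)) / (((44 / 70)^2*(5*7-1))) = -28175 / 4432604616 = -0.00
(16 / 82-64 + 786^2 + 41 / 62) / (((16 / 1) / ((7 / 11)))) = 10991938447 / 447392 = 24568.92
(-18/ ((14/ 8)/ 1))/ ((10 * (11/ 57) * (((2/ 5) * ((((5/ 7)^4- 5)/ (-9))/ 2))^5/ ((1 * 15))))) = -1035890683811890931629773/ 167955404204118784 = -6167653.19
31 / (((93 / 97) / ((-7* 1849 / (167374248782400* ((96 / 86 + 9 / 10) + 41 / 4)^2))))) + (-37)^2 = 27319823985415976339459 / 19956043816958588724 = 1369.00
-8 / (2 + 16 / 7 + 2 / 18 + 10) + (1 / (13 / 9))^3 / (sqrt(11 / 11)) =-446085 / 1992679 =-0.22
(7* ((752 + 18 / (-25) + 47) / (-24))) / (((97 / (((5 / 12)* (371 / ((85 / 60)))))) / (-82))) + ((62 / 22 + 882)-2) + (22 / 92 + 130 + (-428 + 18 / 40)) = 276135785183 / 12515910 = 22062.78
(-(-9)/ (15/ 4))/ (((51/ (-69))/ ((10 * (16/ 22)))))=-4416/ 187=-23.61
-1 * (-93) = 93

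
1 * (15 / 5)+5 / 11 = 38 / 11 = 3.45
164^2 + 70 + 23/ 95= 2561793/ 95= 26966.24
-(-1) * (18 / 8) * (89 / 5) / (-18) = -2.22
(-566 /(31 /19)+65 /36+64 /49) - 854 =-65500033 /54684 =-1197.79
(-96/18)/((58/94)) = -752/87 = -8.64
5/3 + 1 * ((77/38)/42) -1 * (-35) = 36.71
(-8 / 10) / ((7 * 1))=-4 / 35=-0.11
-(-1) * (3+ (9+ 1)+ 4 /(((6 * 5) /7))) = 209 /15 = 13.93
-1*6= -6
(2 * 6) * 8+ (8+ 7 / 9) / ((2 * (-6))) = 10289 / 108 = 95.27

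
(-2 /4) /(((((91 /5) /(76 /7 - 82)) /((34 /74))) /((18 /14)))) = 190485 /164983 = 1.15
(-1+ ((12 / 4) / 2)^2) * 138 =345 / 2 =172.50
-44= -44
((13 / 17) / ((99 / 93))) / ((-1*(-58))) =403 / 32538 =0.01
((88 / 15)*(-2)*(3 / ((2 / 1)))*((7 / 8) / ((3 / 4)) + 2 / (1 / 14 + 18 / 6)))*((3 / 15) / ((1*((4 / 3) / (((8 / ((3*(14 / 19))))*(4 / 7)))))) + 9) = -6724388 / 22575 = -297.87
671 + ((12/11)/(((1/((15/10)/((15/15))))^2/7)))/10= 73999/110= 672.72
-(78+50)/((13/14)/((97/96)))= -5432/39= -139.28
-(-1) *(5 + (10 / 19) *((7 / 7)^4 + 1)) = 115 / 19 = 6.05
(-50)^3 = -125000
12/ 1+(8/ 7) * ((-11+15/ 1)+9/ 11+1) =1436/ 77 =18.65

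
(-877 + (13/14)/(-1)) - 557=-20089/14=-1434.93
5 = 5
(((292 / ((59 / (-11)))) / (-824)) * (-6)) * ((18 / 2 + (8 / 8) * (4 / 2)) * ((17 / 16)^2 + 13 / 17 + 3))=-564349203 / 26447104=-21.34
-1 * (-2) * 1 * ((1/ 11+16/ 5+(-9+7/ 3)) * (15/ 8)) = -557/ 44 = -12.66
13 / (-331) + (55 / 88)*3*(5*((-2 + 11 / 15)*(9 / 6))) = -17.85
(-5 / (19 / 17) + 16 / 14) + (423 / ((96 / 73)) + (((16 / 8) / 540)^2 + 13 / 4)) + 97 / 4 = 26824157489 / 77565600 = 345.83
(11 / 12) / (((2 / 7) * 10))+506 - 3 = 120797 / 240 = 503.32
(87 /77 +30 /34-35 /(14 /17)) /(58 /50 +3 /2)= -2649925 /174097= -15.22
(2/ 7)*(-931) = -266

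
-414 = -414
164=164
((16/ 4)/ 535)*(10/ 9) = 8/ 963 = 0.01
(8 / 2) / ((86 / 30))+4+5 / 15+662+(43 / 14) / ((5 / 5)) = 670.80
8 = 8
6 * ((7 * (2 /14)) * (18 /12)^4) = 243 /8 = 30.38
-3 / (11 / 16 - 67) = 0.05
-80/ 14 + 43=37.29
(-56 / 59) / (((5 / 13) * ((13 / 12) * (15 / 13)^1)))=-2912 / 1475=-1.97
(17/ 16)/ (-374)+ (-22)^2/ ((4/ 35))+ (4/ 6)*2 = 4473565/ 1056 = 4236.33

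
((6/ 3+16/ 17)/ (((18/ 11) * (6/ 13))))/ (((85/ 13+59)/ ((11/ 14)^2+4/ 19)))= 143282425/ 2912674464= 0.05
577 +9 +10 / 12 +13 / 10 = 8822 / 15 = 588.13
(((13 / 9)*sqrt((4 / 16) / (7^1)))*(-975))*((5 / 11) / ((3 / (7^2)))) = -147875*sqrt(7) / 198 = -1975.96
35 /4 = 8.75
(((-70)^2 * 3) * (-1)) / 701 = -14700 / 701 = -20.97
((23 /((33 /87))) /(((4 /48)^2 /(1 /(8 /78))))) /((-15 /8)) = -45404.51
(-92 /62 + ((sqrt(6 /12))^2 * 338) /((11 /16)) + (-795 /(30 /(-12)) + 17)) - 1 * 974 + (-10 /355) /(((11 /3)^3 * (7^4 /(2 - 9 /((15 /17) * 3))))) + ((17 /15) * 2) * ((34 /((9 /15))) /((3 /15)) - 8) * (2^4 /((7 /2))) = 111158262224753 /45217310985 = 2458.31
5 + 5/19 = 100/19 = 5.26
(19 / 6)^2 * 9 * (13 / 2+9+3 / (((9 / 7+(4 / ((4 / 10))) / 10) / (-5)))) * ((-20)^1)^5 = -2581150000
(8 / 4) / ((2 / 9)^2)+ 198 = 477 / 2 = 238.50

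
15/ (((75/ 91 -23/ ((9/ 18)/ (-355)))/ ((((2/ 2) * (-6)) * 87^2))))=-427518/ 10249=-41.71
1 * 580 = 580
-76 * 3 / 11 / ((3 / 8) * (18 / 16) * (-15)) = 4864 / 1485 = 3.28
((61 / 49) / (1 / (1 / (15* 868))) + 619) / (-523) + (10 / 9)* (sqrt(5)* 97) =-394909681 / 333663540 + 970* sqrt(5) / 9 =239.81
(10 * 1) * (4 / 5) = 8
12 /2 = 6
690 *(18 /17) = 12420 /17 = 730.59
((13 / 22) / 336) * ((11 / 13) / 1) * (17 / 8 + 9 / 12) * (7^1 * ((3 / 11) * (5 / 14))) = 115 / 39424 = 0.00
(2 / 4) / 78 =1 / 156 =0.01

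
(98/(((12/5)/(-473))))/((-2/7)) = 811195/12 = 67599.58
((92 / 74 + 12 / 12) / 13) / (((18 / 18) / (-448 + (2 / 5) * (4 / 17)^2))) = -53728224 / 695045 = -77.30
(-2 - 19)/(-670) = 21/670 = 0.03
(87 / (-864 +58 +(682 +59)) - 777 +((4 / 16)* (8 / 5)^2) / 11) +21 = -2707277 / 3575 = -757.28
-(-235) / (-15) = -47 / 3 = -15.67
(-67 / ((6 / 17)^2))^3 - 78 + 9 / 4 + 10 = -7259690732779 / 46656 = -155600367.21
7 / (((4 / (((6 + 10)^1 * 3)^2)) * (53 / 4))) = 16128 / 53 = 304.30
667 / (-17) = -667 / 17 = -39.24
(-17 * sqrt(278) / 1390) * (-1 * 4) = 34 * sqrt(278) / 695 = 0.82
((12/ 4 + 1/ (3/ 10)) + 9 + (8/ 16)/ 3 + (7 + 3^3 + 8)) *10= 575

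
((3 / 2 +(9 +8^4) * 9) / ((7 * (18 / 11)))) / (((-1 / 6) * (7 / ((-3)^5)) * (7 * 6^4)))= 812823 / 10976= 74.05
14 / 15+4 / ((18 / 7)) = 112 / 45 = 2.49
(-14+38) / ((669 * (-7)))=-0.01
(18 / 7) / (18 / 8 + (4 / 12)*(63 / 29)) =696 / 805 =0.86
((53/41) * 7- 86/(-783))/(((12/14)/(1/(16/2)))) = 2058133/1540944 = 1.34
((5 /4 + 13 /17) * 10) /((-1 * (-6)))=685 /204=3.36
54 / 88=0.61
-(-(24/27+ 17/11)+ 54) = -5105/99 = -51.57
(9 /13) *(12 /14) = 54 /91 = 0.59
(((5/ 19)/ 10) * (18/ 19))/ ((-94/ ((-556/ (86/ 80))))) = 100080/ 729581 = 0.14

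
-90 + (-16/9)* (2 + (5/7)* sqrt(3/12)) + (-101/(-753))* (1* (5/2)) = -329807/3514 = -93.86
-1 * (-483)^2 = -233289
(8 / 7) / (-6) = -4 / 21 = -0.19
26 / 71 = 0.37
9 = 9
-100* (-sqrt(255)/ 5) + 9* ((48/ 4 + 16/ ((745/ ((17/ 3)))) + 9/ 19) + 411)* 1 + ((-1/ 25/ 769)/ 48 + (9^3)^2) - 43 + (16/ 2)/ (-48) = 20* sqrt(255) + 466069384291603/ 870815600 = 535529.57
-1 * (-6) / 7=6 / 7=0.86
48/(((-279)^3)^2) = 16/157218614578107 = 0.00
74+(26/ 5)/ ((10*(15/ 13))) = 27919/ 375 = 74.45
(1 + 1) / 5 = 2 / 5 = 0.40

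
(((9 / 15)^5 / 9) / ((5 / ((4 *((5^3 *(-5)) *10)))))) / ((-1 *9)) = 24 / 5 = 4.80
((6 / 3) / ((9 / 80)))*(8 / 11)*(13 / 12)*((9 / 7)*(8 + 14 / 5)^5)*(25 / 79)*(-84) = -1528101199872 / 21725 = -70338375.14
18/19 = 0.95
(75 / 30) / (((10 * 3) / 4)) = 1 / 3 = 0.33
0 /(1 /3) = 0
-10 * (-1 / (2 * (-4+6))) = 5 / 2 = 2.50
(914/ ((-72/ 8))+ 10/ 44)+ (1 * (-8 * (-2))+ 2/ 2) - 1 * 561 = -127775/ 198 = -645.33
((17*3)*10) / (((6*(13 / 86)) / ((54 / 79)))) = 394740 / 1027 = 384.36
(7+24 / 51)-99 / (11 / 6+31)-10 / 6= 2.79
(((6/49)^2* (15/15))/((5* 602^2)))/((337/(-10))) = -18/73308621337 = -0.00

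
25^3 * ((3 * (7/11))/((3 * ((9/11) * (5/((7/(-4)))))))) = -153125/36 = -4253.47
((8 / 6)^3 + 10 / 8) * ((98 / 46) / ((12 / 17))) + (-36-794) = -1061519 / 1296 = -819.07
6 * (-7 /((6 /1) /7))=-49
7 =7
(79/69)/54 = 79/3726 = 0.02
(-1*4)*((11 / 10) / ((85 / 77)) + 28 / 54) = -69538 / 11475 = -6.06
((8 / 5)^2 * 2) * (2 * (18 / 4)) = 1152 / 25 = 46.08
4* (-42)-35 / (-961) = -161413 / 961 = -167.96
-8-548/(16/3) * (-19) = 7777/4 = 1944.25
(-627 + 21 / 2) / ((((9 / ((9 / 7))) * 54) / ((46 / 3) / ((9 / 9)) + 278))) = -30140 / 63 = -478.41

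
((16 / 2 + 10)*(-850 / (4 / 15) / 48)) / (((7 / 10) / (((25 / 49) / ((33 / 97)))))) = -2560.86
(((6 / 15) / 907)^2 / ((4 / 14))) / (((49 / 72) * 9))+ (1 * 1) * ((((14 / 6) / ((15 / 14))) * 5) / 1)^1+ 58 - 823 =-977080783381 / 1295672175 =-754.11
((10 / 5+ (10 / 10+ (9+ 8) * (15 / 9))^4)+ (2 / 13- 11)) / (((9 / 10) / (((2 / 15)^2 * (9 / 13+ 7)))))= 124735144480 / 1108809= 112494.71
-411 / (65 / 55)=-4521 / 13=-347.77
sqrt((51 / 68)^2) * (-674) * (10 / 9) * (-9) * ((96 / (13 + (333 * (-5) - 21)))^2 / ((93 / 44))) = 683274240 / 86766799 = 7.87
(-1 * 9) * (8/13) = -72/13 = -5.54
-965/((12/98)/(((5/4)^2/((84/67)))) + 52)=-11314625/610852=-18.52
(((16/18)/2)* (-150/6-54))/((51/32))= -10112/459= -22.03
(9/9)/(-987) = -1/987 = -0.00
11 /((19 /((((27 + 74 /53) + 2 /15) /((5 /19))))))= 249491 /3975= 62.77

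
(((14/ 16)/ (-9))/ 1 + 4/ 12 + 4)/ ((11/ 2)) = 305/ 396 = 0.77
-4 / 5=-0.80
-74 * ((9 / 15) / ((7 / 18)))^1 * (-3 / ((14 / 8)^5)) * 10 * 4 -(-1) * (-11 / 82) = 8051572933 / 9647218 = 834.60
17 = 17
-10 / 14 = -5 / 7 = -0.71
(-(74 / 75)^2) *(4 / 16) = -1369 / 5625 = -0.24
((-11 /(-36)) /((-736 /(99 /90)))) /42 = -121 /11128320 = -0.00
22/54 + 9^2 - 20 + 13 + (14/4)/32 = 128765/1728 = 74.52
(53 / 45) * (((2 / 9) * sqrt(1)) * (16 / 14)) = 848 / 2835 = 0.30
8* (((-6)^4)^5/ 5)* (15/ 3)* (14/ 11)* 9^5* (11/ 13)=24179959969455211020288/ 13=1859996920727323924637.54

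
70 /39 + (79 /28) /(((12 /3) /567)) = 250681 /624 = 401.73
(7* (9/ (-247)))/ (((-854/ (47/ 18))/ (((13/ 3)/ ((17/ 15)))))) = 235/ 78812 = 0.00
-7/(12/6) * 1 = -7/2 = -3.50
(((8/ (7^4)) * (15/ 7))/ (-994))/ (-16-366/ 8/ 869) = 208560/ 466093455121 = 0.00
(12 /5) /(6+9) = 4 /25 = 0.16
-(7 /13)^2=-49 /169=-0.29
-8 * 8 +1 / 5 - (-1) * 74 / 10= -282 / 5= -56.40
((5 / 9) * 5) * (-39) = -325 / 3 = -108.33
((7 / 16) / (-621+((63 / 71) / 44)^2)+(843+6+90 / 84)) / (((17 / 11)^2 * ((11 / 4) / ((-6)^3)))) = -12694310862402224 / 454093708523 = -27955.27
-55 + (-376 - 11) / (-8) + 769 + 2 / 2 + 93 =6851 / 8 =856.38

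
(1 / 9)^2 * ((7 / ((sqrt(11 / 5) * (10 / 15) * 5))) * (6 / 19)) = 7 * sqrt(55) / 9405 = 0.01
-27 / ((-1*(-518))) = -27 / 518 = -0.05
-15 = -15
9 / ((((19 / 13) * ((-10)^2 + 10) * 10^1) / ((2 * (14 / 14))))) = 117 / 10450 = 0.01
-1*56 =-56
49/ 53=0.92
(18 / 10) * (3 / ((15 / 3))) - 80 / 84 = 0.13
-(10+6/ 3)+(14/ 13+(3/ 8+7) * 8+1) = 638/ 13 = 49.08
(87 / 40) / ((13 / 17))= 1479 / 520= 2.84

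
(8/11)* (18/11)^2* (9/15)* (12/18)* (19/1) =98496/6655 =14.80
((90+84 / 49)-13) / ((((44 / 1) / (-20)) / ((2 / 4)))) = -2755 / 154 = -17.89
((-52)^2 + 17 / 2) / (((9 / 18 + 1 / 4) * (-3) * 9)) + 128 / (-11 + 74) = -74798 / 567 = -131.92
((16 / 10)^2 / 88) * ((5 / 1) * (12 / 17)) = 96 / 935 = 0.10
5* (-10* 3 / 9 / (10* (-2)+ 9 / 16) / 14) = 400 / 6531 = 0.06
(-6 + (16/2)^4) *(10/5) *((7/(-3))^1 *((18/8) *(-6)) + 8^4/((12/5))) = 42654610/3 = 14218203.33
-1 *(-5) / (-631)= -5 / 631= -0.01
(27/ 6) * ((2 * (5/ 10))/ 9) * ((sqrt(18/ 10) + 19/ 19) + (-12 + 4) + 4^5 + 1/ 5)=3 * sqrt(5)/ 10 + 2543/ 5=509.27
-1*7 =-7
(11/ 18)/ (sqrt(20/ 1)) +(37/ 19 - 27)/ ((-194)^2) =-119/ 178771 +11 * sqrt(5)/ 180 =0.14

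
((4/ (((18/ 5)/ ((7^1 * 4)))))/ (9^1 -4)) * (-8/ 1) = -448/ 9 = -49.78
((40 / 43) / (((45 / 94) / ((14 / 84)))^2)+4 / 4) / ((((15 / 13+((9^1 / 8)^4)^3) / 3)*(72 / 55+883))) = 155807051128242176 / 217253202455799506619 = 0.00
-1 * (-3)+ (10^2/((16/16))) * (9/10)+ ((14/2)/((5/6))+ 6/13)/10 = 30513/325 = 93.89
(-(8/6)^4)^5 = -1099511627776/3486784401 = -315.34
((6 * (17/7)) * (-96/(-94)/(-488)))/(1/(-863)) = 26.32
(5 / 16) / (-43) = -5 / 688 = -0.01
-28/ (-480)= 7/ 120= 0.06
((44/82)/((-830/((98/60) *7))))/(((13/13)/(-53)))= 0.39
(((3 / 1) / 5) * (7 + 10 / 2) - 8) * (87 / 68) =-1.02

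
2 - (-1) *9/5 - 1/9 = 166/45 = 3.69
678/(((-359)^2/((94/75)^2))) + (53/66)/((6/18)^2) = 38466580717/5316341250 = 7.24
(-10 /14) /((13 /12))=-60 /91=-0.66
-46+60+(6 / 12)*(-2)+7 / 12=163 / 12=13.58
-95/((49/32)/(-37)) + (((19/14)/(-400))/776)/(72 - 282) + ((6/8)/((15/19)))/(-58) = 60749564606951/26464704000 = 2295.49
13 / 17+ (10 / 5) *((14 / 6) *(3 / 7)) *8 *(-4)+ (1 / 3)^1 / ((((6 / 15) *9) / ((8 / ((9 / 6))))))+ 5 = -79510 / 1377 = -57.74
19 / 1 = 19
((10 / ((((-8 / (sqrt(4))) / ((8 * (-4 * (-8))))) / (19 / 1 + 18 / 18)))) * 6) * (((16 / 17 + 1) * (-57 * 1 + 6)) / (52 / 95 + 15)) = 722304000 / 1477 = 489034.53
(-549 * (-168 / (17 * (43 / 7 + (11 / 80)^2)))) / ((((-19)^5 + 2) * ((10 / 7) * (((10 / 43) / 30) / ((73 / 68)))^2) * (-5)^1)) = 3206216420721216 / 3358129576870367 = 0.95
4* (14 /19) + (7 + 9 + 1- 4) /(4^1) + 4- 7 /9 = 9.42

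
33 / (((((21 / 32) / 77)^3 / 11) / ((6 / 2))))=5277319168 / 3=1759106389.33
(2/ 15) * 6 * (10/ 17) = 8/ 17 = 0.47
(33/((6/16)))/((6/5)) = 220/3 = 73.33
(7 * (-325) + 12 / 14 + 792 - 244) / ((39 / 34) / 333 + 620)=-45601242 / 16379251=-2.78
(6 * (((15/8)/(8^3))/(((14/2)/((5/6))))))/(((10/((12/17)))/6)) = 135/121856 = 0.00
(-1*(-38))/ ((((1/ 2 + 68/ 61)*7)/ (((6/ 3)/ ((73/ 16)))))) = 148352/ 100667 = 1.47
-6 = -6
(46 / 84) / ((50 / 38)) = 0.42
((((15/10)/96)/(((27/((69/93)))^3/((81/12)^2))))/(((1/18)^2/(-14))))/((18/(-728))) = 7750379/2859936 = 2.71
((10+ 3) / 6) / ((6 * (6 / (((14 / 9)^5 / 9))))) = 873964 / 14348907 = 0.06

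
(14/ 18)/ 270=7/ 2430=0.00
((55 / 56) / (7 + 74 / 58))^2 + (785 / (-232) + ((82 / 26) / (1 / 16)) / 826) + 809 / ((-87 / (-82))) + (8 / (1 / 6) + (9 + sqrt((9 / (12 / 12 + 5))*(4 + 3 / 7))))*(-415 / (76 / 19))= -828405311223965 / 160713326592-415*sqrt(1302) / 56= -5421.96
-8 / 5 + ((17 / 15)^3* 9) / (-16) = -14513 / 6000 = -2.42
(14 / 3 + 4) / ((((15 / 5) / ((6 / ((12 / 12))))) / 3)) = 52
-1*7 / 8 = -7 / 8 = -0.88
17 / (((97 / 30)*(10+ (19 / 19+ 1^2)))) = 85 / 194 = 0.44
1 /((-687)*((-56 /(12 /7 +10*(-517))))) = -18089 /134652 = -0.13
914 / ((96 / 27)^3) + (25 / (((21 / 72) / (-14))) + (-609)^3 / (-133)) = 528289519155 / 311296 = 1697064.91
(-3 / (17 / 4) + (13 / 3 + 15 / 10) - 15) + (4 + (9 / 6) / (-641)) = -192056 / 32691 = -5.87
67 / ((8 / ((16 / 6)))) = 67 / 3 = 22.33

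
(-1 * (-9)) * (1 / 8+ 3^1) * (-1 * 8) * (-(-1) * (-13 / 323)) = 2925 / 323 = 9.06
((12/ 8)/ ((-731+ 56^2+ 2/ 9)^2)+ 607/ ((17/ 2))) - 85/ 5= 866896330781/ 15932148706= 54.41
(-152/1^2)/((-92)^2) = -19/1058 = -0.02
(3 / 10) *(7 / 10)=21 / 100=0.21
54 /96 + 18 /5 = 333 /80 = 4.16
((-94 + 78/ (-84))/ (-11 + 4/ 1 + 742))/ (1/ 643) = -284849/ 3430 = -83.05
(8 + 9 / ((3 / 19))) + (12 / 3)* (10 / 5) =73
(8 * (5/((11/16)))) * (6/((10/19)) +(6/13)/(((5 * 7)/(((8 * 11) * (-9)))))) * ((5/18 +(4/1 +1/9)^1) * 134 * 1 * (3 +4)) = 98238080/429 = 228993.19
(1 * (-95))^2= 9025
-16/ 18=-8/ 9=-0.89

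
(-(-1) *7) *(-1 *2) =-14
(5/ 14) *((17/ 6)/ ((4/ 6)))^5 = 7099285/ 14336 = 495.21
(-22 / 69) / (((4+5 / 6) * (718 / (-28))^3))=120736 / 30860942093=0.00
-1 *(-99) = 99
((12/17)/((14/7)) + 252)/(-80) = -429/136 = -3.15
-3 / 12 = -1 / 4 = -0.25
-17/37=-0.46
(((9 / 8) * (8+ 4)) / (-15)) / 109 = -9 / 1090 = -0.01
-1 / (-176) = 1 / 176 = 0.01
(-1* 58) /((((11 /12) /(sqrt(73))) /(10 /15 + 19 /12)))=-1566* sqrt(73) /11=-1216.36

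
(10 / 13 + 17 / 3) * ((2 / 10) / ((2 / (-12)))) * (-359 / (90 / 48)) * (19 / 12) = 6848284 / 2925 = 2341.29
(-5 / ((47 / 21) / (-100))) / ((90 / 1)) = 350 / 141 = 2.48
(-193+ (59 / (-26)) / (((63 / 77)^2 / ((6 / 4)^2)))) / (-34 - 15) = 187787 / 45864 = 4.09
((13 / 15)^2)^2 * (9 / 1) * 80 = 456976 / 1125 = 406.20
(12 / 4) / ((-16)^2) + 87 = 22275 / 256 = 87.01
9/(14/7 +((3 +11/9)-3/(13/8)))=1053/512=2.06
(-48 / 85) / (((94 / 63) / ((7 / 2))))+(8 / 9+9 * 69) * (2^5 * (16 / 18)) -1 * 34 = 5712732958 / 323595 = 17653.96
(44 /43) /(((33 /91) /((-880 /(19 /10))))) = -3203200 /2451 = -1306.90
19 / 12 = 1.58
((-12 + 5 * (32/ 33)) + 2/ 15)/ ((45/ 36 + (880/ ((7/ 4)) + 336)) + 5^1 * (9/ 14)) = -10808/ 1298715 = -0.01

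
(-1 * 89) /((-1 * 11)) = 89 /11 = 8.09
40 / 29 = 1.38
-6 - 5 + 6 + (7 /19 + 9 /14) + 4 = 3 /266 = 0.01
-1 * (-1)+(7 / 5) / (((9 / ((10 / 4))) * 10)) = 187 / 180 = 1.04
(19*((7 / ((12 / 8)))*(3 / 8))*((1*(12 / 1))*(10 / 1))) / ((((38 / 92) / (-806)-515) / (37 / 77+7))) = -57.96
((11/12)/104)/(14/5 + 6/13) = 55/20352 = 0.00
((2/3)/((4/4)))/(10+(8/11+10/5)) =11/210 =0.05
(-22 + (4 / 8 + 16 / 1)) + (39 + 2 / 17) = 1143 / 34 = 33.62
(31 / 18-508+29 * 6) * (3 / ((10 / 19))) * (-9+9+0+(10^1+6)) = -454556 / 15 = -30303.73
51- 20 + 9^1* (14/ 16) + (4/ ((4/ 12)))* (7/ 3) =535/ 8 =66.88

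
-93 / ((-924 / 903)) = 3999 / 44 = 90.89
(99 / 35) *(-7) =-99 / 5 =-19.80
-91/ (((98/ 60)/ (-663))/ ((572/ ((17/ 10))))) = 12428742.86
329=329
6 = 6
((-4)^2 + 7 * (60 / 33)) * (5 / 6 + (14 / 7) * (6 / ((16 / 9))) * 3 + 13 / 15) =34681 / 55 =630.56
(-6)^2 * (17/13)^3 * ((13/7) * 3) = 530604/1183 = 448.52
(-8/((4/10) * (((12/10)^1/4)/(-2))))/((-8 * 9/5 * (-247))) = 250/6669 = 0.04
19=19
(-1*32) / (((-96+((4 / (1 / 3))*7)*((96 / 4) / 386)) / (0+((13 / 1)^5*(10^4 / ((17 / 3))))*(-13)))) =-3726296548000 / 1241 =-3002656364.22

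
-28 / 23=-1.22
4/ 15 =0.27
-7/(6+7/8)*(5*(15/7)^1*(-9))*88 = 8640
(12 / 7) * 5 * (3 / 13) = 180 / 91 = 1.98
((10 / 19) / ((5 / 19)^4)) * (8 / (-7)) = -109744 / 875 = -125.42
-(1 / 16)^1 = -1 / 16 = -0.06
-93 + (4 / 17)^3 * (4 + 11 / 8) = -456565 / 4913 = -92.93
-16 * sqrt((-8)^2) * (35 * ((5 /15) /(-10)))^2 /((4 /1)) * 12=-522.67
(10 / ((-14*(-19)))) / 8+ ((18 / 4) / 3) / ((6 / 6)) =1601 / 1064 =1.50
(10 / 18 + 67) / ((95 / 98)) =3136 / 45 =69.69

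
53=53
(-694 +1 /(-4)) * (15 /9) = -13885 /12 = -1157.08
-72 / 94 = -36 / 47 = -0.77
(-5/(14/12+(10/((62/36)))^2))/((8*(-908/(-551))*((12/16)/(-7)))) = 18532885/182623316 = 0.10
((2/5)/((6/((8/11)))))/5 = 8/825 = 0.01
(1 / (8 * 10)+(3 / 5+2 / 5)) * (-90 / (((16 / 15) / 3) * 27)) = -1215 / 128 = -9.49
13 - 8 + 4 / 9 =49 / 9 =5.44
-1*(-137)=137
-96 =-96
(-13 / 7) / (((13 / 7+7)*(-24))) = 13 / 1488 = 0.01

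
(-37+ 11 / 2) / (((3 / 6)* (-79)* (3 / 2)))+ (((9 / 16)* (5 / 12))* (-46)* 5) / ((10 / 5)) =-133587 / 5056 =-26.42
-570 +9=-561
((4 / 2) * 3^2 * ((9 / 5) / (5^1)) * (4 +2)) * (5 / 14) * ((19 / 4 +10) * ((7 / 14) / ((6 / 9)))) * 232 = 1247319 / 35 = 35637.69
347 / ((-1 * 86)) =-347 / 86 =-4.03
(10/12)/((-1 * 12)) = -5/72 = -0.07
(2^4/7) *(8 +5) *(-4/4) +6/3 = -194/7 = -27.71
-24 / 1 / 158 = -12 / 79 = -0.15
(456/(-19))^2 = 576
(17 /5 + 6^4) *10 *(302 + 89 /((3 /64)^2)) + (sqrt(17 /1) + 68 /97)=530244719.05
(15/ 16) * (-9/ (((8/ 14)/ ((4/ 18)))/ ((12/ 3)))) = -105/ 8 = -13.12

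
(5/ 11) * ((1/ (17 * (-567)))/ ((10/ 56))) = -4/ 15147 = -0.00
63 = 63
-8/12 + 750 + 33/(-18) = 1495/2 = 747.50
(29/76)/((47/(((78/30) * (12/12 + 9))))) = 377/1786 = 0.21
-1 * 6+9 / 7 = -33 / 7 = -4.71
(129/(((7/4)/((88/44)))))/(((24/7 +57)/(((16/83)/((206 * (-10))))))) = -1376/6027045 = -0.00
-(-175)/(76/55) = 9625/76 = 126.64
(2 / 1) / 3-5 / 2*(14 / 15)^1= -5 / 3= -1.67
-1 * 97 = -97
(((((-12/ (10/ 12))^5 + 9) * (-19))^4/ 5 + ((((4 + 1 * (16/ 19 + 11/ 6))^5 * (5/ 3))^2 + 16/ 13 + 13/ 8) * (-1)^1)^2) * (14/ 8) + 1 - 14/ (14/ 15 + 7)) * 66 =4498290287845063661415163093040103900666163090660136609572664260232539322921939085293387321/ 10167086151596674459688872506540757457571000000000000000000000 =442436527120273939896612200000.00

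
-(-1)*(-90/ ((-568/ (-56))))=-630/ 71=-8.87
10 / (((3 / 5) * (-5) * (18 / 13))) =-65 / 27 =-2.41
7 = 7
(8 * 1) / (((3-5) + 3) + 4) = 8 / 5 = 1.60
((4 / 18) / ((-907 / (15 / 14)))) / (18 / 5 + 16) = -25 / 1866606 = -0.00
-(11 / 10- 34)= 329 / 10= 32.90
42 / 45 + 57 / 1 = 869 / 15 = 57.93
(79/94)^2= 0.71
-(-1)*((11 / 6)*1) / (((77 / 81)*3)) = 9 / 14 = 0.64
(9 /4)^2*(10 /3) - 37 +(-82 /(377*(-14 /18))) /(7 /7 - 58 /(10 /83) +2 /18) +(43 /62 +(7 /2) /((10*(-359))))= -493413042098673 /25390460488120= -19.43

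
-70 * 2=-140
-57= -57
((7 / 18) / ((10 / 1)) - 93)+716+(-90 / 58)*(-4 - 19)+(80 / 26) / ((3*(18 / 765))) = 47659319 / 67860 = 702.32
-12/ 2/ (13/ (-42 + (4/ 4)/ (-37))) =9330/ 481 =19.40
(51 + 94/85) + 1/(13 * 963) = 55446736/1064115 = 52.11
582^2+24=338748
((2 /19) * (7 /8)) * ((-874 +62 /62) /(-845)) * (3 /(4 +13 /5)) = 6111 /141284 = 0.04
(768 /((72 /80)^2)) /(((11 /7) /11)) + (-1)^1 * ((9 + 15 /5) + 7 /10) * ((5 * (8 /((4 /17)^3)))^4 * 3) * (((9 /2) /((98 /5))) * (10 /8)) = -168565358090858341304275 /173408256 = -972072276021611.92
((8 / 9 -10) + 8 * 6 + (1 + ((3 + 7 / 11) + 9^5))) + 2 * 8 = 5851744 / 99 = 59108.53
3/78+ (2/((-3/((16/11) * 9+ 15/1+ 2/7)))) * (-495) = 1704307/182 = 9364.32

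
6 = 6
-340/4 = -85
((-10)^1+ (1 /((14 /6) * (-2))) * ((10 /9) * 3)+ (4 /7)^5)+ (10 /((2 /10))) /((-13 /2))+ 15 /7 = -3540168 /218491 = -16.20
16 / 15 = 1.07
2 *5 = 10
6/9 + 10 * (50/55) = 322/33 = 9.76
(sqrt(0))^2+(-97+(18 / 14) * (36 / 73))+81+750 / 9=104194 / 1533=67.97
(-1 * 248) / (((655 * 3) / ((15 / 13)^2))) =-3720 / 22139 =-0.17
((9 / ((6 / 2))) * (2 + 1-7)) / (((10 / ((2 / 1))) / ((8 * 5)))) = -96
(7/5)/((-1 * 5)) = -7/25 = -0.28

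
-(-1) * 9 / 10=9 / 10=0.90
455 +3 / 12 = 1821 / 4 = 455.25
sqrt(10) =3.16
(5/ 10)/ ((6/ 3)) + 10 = 41/ 4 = 10.25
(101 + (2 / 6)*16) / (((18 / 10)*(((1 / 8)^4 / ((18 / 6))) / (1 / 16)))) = 408320 / 9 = 45368.89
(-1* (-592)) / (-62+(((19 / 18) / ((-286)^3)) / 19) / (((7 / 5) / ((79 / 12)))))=-20939755060224 / 2193014888459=-9.55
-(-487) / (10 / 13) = 6331 / 10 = 633.10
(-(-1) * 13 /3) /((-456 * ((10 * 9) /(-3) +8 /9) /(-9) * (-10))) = 117 /398240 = 0.00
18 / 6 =3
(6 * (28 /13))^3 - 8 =2150.23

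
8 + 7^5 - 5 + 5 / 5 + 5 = 16816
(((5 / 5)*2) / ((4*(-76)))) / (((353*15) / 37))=-0.00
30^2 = 900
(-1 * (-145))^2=21025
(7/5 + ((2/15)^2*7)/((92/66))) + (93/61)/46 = 320393/210450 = 1.52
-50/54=-25/27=-0.93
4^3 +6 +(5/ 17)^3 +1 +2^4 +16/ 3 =1361276/ 14739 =92.36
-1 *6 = -6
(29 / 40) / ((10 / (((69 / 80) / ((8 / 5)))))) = 2001 / 51200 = 0.04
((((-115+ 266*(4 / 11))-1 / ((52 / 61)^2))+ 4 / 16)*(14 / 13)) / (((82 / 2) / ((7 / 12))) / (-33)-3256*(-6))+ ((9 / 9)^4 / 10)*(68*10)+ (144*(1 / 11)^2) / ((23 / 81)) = 230920253460097 / 3198780467168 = 72.19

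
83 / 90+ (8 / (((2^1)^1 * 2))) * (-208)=-37357 / 90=-415.08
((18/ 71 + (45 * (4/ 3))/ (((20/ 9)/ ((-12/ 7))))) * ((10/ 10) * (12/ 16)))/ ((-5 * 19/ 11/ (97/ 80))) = 36616239/ 7554400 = 4.85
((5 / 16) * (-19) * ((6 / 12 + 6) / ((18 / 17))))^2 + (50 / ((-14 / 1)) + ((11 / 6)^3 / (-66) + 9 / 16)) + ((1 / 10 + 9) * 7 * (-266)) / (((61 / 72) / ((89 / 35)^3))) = -9666453538835599 / 29514240000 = -327518.29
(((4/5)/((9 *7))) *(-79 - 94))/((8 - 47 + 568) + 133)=-346/104265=-0.00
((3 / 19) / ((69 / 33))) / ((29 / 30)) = 990 / 12673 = 0.08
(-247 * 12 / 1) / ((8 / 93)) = -68913 / 2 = -34456.50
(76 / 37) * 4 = 304 / 37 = 8.22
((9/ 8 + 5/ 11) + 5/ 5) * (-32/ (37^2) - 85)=-26422119/ 120472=-219.32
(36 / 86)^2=324 / 1849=0.18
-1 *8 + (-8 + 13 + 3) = 0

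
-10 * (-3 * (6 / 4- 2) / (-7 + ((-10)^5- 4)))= 5 / 33337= 0.00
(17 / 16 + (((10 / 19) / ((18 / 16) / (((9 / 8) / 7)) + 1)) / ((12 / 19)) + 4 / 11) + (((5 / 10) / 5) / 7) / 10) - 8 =-149417 / 23100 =-6.47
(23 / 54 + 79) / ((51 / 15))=21445 / 918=23.36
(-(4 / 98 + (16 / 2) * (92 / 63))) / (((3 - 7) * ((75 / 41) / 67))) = 1420199 / 13230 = 107.35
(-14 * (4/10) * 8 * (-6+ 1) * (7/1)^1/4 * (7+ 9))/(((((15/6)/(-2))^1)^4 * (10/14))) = 11239424/3125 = 3596.62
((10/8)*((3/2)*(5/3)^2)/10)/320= 5/3072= 0.00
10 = 10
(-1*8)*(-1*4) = 32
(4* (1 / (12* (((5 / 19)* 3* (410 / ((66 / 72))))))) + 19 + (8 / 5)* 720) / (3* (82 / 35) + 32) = 30.00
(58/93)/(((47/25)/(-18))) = -8700/1457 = -5.97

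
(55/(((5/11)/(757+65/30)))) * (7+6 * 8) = 5052254.17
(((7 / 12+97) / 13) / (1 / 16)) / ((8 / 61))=71431 / 78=915.78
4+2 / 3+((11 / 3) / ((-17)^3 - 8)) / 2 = 137777 / 29526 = 4.67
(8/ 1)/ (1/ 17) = 136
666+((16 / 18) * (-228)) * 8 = -2866 / 3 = -955.33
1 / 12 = 0.08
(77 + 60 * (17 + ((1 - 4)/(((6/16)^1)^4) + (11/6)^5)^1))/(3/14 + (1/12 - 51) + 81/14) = 4382129/29106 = 150.56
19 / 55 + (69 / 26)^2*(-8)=-56.00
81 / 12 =27 / 4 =6.75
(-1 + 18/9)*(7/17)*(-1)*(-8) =56/17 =3.29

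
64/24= 2.67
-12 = -12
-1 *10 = -10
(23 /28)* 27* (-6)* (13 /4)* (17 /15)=-490.15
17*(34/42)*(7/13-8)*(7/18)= -28033/702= -39.93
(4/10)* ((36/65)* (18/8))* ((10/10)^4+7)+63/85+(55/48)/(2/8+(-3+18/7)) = -1.69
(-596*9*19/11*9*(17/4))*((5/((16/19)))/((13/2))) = -370337265/1144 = -323721.39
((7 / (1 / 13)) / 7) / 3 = 13 / 3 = 4.33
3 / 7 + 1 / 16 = 55 / 112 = 0.49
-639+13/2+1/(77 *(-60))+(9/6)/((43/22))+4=-124705393/198660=-627.73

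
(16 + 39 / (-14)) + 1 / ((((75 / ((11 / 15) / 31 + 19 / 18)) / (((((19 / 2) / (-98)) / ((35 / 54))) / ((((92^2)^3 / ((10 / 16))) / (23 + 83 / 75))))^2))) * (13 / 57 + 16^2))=40436088847268556048613808179525400091529 / 3060028345198701538814017916108800000000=13.21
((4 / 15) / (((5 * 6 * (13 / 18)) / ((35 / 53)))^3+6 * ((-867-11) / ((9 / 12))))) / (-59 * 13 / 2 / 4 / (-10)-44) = -197568 / 721378239265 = -0.00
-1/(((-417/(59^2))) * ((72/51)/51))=1006009/3336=301.56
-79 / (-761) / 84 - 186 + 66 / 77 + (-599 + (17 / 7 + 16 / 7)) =-49824113 / 63924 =-779.43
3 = 3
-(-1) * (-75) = -75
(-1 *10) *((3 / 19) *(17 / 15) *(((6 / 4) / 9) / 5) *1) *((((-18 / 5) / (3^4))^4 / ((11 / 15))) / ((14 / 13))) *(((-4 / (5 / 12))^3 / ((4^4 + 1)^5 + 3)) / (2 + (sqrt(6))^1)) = -1810432 / 7784778415563819140625 + 905216 *sqrt(6) / 7784778415563819140625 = 0.00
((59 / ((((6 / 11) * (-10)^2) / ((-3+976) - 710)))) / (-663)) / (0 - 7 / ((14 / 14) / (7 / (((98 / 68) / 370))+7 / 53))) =9046411 / 265248664200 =0.00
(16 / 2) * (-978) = -7824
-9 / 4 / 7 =-9 / 28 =-0.32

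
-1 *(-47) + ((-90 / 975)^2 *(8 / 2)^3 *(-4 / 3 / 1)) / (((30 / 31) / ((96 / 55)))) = 53084413 / 1161875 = 45.69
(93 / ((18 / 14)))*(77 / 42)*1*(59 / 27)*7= 985831 / 486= 2028.46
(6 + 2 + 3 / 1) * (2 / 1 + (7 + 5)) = 154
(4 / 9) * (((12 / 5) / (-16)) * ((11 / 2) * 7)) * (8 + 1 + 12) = -539 / 10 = -53.90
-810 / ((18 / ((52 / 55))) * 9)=-52 / 11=-4.73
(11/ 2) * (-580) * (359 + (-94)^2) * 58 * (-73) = 124191899700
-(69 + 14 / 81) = -5603 / 81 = -69.17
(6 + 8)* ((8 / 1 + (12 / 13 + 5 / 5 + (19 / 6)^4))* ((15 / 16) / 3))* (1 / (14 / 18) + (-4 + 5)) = 9306785 / 8424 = 1104.79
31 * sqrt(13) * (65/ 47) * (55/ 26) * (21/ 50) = 7161 * sqrt(13)/ 188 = 137.34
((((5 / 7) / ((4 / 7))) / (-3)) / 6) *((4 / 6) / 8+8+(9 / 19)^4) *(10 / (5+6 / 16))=-1.05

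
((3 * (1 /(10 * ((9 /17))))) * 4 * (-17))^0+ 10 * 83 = 831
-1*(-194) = 194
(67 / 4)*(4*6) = 402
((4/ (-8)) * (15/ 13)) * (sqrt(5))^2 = -2.88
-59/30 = -1.97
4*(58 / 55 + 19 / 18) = 4178 / 495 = 8.44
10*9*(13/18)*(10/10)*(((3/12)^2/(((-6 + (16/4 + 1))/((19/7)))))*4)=-1235/28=-44.11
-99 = -99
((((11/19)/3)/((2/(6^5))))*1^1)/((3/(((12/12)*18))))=85536/19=4501.89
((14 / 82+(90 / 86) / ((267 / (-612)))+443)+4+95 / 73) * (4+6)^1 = 51094183390 / 11454211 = 4460.73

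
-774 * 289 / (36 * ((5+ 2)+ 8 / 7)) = -86989 / 114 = -763.06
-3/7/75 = -1/175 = -0.01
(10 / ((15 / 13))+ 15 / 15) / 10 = 29 / 30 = 0.97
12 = 12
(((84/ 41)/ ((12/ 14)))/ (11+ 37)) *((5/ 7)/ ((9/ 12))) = 0.05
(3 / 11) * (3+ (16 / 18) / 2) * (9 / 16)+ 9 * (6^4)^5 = 5791354969059754077 / 176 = 32905425960566784.53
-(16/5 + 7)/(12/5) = -4.25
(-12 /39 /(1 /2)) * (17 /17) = -0.62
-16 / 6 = -8 / 3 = -2.67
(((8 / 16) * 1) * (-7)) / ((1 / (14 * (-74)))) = 3626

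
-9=-9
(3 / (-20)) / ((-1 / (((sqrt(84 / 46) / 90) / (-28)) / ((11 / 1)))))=-sqrt(966) / 4250400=-0.00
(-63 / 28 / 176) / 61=-9 / 42944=-0.00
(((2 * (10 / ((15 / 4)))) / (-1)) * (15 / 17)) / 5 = -16 / 17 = -0.94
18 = 18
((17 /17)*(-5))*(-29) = 145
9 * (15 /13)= 135 /13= 10.38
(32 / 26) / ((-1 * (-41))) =16 / 533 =0.03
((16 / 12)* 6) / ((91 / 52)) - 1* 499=-3461 / 7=-494.43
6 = 6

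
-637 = -637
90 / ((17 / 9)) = 810 / 17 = 47.65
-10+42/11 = -68/11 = -6.18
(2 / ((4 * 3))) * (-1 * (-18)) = 3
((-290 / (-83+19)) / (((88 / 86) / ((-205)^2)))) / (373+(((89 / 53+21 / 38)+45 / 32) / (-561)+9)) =13456862862375 / 27622201652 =487.18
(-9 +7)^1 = -2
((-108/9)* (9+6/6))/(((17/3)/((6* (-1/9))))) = 240/17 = 14.12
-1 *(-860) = 860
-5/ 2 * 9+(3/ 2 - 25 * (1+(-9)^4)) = -164071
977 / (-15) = -977 / 15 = -65.13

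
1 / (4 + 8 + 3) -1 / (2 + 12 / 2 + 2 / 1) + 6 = 179 / 30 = 5.97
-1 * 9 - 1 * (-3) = -6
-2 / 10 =-1 / 5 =-0.20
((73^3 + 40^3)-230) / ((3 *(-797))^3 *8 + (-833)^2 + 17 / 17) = -452787 / 109351805878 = -0.00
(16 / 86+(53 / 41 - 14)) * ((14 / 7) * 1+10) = -150.26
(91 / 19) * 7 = 637 / 19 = 33.53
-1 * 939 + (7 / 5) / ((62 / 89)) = -290467 / 310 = -936.99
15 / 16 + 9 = 9.94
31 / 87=0.36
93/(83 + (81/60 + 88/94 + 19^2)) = 87420/419509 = 0.21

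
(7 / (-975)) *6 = -14 / 325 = -0.04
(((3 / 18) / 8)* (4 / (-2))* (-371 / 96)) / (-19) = -371 / 43776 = -0.01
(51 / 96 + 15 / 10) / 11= 65 / 352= 0.18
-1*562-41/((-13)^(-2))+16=-7475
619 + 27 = 646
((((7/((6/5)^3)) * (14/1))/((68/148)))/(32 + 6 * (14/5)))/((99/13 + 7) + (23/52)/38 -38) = -55976375/517253526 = -0.11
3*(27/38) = 81/38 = 2.13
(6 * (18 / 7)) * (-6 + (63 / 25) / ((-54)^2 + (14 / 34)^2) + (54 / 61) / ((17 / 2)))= -13910289018228 / 152942230175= -90.95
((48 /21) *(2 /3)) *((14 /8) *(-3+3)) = 0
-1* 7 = -7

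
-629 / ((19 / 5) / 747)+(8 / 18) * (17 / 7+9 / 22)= -123646.90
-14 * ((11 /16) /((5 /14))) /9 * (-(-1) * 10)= -539 /18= -29.94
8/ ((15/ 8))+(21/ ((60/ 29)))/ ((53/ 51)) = 44627/ 3180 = 14.03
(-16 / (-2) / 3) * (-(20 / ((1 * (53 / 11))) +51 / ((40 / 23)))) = -70969 / 795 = -89.27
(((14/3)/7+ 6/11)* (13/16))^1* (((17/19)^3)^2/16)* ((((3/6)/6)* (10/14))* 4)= 7844709925/1043289457056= 0.01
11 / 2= 5.50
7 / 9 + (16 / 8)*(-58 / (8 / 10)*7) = -1014.22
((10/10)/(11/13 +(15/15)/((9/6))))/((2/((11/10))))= 429/1180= 0.36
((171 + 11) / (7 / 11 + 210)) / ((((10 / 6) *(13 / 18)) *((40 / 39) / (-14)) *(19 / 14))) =-7.22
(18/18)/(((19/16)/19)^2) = 256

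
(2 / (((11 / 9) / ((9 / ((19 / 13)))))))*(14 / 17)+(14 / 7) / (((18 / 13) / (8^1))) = 634868 / 31977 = 19.85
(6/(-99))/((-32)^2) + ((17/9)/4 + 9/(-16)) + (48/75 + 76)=97003733/1267200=76.55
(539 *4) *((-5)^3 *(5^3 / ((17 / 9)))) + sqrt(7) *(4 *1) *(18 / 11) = -303187500 / 17 + 72 *sqrt(7) / 11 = -17834541.51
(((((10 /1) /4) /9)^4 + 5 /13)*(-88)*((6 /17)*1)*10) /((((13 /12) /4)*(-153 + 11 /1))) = 469044400 /148703607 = 3.15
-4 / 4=-1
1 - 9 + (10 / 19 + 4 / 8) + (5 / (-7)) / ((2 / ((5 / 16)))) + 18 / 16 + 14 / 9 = -168719 / 38304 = -4.40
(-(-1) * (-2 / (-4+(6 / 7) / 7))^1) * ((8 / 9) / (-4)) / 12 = -49 / 5130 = -0.01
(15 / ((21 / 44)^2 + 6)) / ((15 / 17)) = 32912 / 12057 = 2.73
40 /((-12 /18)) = -60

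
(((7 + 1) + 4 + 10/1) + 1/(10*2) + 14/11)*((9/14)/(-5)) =-6597/2200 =-3.00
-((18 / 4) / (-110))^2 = -81 / 48400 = -0.00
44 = 44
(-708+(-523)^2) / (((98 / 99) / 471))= 12721370409 / 98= 129809902.13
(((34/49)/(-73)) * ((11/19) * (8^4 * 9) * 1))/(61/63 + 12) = -124084224/7932253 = -15.64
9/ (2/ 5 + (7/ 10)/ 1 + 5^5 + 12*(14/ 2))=90/ 32101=0.00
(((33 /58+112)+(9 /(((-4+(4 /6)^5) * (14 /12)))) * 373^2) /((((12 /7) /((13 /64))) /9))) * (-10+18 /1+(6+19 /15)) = -9846872373949 /2180800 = -4515256.96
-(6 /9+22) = -68 /3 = -22.67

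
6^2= 36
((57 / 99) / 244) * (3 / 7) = 19 / 18788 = 0.00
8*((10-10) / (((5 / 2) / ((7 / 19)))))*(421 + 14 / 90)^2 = 0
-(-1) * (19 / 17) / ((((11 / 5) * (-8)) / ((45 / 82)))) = -0.03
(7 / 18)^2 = 49 / 324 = 0.15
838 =838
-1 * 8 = -8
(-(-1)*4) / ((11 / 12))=48 / 11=4.36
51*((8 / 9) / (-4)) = -34 / 3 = -11.33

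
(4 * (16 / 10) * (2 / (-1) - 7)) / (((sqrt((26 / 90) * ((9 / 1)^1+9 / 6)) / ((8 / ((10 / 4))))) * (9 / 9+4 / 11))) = -16896 * sqrt(2730) / 11375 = -77.61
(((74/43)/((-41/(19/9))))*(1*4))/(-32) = 703/63468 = 0.01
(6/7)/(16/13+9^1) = 78/931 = 0.08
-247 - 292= -539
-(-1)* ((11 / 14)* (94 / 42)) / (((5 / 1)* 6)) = 517 / 8820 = 0.06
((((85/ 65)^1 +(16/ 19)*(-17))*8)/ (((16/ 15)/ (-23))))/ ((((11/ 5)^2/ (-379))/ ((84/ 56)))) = -31508686125/ 119548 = -263565.15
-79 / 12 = -6.58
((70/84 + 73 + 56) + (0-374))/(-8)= 30.52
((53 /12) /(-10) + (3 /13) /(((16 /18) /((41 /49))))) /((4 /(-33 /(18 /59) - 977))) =27925679 /458640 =60.89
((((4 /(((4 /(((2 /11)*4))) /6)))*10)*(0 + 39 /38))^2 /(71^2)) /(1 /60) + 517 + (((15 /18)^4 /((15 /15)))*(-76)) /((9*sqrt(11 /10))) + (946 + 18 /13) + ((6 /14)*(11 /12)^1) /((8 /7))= 136358055571167 /91601503136-11875*sqrt(110) /32076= 1484.72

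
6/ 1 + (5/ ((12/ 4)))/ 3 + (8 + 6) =185/ 9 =20.56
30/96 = 5/16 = 0.31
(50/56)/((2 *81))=0.01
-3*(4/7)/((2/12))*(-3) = 216/7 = 30.86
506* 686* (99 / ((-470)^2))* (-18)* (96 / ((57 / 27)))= -133609113792 / 1049275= -127334.70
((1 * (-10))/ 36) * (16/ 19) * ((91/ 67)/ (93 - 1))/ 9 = -0.00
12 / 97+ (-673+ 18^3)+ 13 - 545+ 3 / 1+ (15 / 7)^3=154376221 / 33271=4639.96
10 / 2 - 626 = -621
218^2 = 47524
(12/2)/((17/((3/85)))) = 18/1445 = 0.01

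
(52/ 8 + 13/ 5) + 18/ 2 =181/ 10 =18.10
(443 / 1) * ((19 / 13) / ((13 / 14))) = 117838 / 169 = 697.27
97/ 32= 3.03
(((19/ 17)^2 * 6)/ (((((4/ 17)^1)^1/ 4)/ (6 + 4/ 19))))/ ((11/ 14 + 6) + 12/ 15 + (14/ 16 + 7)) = 1255520/ 24531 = 51.18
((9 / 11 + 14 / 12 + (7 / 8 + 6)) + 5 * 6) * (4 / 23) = 10259 / 1518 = 6.76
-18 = -18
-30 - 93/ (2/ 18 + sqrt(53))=-127923/ 4292 - 7533*sqrt(53)/ 4292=-42.58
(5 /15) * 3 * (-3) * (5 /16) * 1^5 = -15 /16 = -0.94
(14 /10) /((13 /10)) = 14 /13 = 1.08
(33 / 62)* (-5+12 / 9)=-1.95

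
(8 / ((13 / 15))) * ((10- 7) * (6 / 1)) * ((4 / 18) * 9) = 4320 / 13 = 332.31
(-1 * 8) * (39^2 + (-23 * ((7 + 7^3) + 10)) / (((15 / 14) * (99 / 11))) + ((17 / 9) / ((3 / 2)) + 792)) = -314408 / 27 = -11644.74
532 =532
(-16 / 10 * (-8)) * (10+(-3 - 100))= -5952 / 5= -1190.40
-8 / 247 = -0.03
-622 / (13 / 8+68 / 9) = -44784 / 661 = -67.75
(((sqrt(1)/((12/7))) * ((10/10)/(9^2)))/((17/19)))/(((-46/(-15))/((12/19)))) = 35/21114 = 0.00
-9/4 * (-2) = 9/2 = 4.50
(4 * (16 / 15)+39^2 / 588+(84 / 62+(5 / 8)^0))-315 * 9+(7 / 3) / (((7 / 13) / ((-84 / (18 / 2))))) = -2866.24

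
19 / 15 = 1.27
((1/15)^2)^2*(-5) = -1/10125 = -0.00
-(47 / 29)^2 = -2209 / 841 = -2.63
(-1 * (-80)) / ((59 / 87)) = 6960 / 59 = 117.97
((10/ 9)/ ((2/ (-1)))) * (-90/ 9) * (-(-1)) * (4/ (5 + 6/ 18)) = 25/ 6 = 4.17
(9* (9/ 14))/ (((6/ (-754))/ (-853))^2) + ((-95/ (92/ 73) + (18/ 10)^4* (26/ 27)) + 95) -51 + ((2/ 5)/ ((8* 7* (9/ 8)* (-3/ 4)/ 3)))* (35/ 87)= 20951874456275916011/ 315157500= 66480646839.36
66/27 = 22/9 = 2.44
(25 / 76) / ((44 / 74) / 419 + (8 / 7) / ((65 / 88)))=176346625 / 830233272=0.21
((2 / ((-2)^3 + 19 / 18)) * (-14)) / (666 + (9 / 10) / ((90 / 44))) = 504 / 83305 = 0.01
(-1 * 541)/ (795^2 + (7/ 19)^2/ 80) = -15624080/ 18252882049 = -0.00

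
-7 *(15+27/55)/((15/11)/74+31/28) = -6178704/64135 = -96.34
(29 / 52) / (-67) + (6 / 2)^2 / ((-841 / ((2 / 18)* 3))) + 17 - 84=-196347789 / 2930044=-67.01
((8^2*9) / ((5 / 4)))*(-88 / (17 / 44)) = -8921088 / 85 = -104953.98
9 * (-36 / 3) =-108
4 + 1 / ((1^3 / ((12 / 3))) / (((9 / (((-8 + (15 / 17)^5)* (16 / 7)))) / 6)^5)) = 4489217168195516079038378999264554922914475 / 1122310184005175369640220807185323742199808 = 4.00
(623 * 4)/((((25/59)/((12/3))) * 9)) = 588112/225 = 2613.83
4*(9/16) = 9/4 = 2.25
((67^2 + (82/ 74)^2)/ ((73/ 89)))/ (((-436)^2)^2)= 273546929/ 1805686161389696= 0.00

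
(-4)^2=16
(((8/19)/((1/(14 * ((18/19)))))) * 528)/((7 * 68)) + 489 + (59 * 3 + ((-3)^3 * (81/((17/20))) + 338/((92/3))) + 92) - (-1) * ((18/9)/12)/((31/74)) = -1797.33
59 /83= 0.71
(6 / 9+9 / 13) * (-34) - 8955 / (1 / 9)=-3145007 / 39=-80641.21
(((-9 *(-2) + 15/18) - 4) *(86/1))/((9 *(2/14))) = 26789/27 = 992.19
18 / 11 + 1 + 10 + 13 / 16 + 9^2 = 16623 / 176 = 94.45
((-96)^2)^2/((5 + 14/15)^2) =19110297600/7921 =2412611.74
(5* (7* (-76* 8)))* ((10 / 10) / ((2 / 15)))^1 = -159600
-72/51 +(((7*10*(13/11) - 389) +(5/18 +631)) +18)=1149803/3366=341.59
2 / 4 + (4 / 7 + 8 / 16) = 11 / 7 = 1.57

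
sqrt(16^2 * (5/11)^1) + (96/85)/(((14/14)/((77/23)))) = 7392/1955 + 16 * sqrt(55)/11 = 14.57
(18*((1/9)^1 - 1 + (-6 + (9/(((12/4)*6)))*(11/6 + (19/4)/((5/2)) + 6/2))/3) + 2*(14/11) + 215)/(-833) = -10216/45815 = -0.22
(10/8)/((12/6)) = 5/8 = 0.62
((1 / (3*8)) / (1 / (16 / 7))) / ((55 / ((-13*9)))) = -78 / 385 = -0.20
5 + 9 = 14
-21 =-21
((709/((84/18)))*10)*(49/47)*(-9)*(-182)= 121940910/47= 2594487.45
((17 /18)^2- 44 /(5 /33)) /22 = -469003 /35640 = -13.16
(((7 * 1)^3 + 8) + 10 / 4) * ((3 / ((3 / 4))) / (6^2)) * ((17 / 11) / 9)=12019 / 1782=6.74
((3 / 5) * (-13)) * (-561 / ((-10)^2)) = 21879 / 500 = 43.76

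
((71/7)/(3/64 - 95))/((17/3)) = -13632/723163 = -0.02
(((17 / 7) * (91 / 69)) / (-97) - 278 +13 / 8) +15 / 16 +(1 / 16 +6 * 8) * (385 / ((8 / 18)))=41358.67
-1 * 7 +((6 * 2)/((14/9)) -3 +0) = -16/7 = -2.29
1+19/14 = 33/14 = 2.36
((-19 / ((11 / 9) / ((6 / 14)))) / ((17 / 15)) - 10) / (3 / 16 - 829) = 332560 / 17358649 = 0.02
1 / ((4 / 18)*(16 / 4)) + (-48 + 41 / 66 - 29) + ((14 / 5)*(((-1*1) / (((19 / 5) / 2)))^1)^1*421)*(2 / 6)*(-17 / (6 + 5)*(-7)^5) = -26944822049 / 5016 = -5371774.73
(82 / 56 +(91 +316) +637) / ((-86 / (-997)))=29185181 / 2408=12120.09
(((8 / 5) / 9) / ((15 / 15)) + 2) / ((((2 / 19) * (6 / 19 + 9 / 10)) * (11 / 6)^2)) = 20216 / 3993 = 5.06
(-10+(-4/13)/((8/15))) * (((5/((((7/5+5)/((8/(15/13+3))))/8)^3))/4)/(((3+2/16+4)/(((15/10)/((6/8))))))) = -51.78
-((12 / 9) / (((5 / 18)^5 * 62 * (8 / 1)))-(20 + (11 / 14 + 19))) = 51754879 / 1356250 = 38.16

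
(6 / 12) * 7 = 7 / 2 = 3.50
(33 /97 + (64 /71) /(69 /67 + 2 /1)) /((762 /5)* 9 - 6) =0.00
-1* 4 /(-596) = 1 /149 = 0.01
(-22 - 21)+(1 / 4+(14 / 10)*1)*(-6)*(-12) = 379 / 5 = 75.80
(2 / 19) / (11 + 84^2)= 2 / 134273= 0.00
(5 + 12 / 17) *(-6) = -582 / 17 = -34.24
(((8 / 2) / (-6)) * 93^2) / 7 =-5766 / 7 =-823.71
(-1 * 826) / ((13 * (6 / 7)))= -2891 / 39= -74.13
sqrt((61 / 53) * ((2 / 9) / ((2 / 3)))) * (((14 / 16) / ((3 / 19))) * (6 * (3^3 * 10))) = 5985 * sqrt(9699) / 106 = 5560.60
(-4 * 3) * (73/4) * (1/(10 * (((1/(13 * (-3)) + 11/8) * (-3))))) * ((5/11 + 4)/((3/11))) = 186004/2105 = 88.36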